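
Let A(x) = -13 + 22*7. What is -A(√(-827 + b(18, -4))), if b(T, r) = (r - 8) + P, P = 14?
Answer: -141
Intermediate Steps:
b(T, r) = 6 + r (b(T, r) = (r - 8) + 14 = (-8 + r) + 14 = 6 + r)
A(x) = 141 (A(x) = -13 + 154 = 141)
-A(√(-827 + b(18, -4))) = -1*141 = -141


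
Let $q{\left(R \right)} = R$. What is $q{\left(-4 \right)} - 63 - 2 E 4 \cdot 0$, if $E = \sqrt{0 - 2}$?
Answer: $-4$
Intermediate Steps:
$E = i \sqrt{2}$ ($E = \sqrt{-2} = i \sqrt{2} \approx 1.4142 i$)
$q{\left(-4 \right)} - 63 - 2 E 4 \cdot 0 = -4 - 63 - 2 i \sqrt{2} \cdot 4 \cdot 0 = -4 - 63 - 2 i \sqrt{2} \cdot 0 = -4 - 0 = -4 + 0 = -4$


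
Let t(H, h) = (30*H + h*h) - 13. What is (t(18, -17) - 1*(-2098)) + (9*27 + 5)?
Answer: 3162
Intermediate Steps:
t(H, h) = -13 + h² + 30*H (t(H, h) = (30*H + h²) - 13 = (h² + 30*H) - 13 = -13 + h² + 30*H)
(t(18, -17) - 1*(-2098)) + (9*27 + 5) = ((-13 + (-17)² + 30*18) - 1*(-2098)) + (9*27 + 5) = ((-13 + 289 + 540) + 2098) + (243 + 5) = (816 + 2098) + 248 = 2914 + 248 = 3162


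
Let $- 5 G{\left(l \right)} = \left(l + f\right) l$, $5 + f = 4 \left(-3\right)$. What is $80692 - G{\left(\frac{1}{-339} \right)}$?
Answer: $\frac{46366032424}{574605} \approx 80692.0$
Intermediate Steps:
$f = -17$ ($f = -5 + 4 \left(-3\right) = -5 - 12 = -17$)
$G{\left(l \right)} = - \frac{l \left(-17 + l\right)}{5}$ ($G{\left(l \right)} = - \frac{\left(l - 17\right) l}{5} = - \frac{\left(-17 + l\right) l}{5} = - \frac{l \left(-17 + l\right)}{5}$)
$80692 - G{\left(\frac{1}{-339} \right)} = 80692 - \frac{17 - \frac{1}{-339}}{5 \left(-339\right)} = 80692 - \frac{1}{5} \left(- \frac{1}{339}\right) \left(17 - - \frac{1}{339}\right) = 80692 - \frac{1}{5} \left(- \frac{1}{339}\right) \left(17 + \frac{1}{339}\right) = 80692 - \frac{1}{5} \left(- \frac{1}{339}\right) \frac{5764}{339} = 80692 - - \frac{5764}{574605} = 80692 + \frac{5764}{574605} = \frac{46366032424}{574605}$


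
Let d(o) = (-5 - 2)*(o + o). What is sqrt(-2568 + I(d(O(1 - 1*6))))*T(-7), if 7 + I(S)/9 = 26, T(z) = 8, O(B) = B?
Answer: 8*I*sqrt(2397) ≈ 391.67*I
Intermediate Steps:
d(o) = -14*o
I(S) = 171 (I(S) = -63 + 9*26 = -63 + 234 = 171)
sqrt(-2568 + I(d(O(1 - 1*6))))*T(-7) = sqrt(-2568 + 171)*8 = sqrt(-2397)*8 = (I*sqrt(2397))*8 = 8*I*sqrt(2397)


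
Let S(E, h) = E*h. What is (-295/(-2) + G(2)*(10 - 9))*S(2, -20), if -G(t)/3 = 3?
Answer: -5540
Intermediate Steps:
G(t) = -9 (G(t) = -3*3 = -9)
(-295/(-2) + G(2)*(10 - 9))*S(2, -20) = (-295/(-2) - 9*(10 - 9))*(2*(-20)) = (-295*(-½) - 9*1)*(-40) = (295/2 - 9)*(-40) = (277/2)*(-40) = -5540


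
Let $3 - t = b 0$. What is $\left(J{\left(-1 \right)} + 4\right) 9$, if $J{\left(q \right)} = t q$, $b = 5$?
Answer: $9$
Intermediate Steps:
$t = 3$ ($t = 3 - 5 \cdot 0 = 3 - 0 = 3 + 0 = 3$)
$J{\left(q \right)} = 3 q$
$\left(J{\left(-1 \right)} + 4\right) 9 = \left(3 \left(-1\right) + 4\right) 9 = \left(-3 + 4\right) 9 = 1 \cdot 9 = 9$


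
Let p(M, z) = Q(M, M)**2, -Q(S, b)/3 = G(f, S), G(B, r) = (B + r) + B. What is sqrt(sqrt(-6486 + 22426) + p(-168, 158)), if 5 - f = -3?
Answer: sqrt(207936 + 2*sqrt(3985)) ≈ 456.14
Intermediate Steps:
f = 8 (f = 5 - 1*(-3) = 5 + 3 = 8)
G(B, r) = r + 2*B
Q(S, b) = -48 - 3*S (Q(S, b) = -3*(S + 2*8) = -3*(S + 16) = -3*(16 + S) = -48 - 3*S)
p(M, z) = (-48 - 3*M)**2
sqrt(sqrt(-6486 + 22426) + p(-168, 158)) = sqrt(sqrt(-6486 + 22426) + 9*(16 - 168)**2) = sqrt(sqrt(15940) + 9*(-152)**2) = sqrt(2*sqrt(3985) + 9*23104) = sqrt(2*sqrt(3985) + 207936) = sqrt(207936 + 2*sqrt(3985))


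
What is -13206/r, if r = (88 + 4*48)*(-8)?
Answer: 6603/1120 ≈ 5.8955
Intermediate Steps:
r = -2240 (r = (88 + 192)*(-8) = 280*(-8) = -2240)
-13206/r = -13206/(-2240) = -13206*(-1/2240) = 6603/1120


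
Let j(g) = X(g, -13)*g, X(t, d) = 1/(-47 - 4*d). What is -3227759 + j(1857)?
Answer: -16136938/5 ≈ -3.2274e+6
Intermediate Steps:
j(g) = g/5 (j(g) = (-1/(47 + 4*(-13)))*g = (-1/(47 - 52))*g = (-1/(-5))*g = (-1*(-1/5))*g = g/5)
-3227759 + j(1857) = -3227759 + (1/5)*1857 = -3227759 + 1857/5 = -16136938/5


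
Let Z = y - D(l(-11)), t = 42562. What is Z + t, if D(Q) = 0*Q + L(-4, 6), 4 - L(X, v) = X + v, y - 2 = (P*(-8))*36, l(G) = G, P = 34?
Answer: 32770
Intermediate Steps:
y = -9790 (y = 2 + (34*(-8))*36 = 2 - 272*36 = 2 - 9792 = -9790)
L(X, v) = 4 - X - v (L(X, v) = 4 - (X + v) = 4 + (-X - v) = 4 - X - v)
D(Q) = 2 (D(Q) = 0*Q + (4 - 1*(-4) - 1*6) = 0 + (4 + 4 - 6) = 0 + 2 = 2)
Z = -9792 (Z = -9790 - 1*2 = -9790 - 2 = -9792)
Z + t = -9792 + 42562 = 32770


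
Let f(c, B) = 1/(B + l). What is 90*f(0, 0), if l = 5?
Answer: 18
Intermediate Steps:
f(c, B) = 1/(5 + B) (f(c, B) = 1/(B + 5) = 1/(5 + B))
90*f(0, 0) = 90/(5 + 0) = 90/5 = 90*(1/5) = 18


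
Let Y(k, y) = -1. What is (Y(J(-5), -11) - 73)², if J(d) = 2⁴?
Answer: 5476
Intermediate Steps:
J(d) = 16
(Y(J(-5), -11) - 73)² = (-1 - 73)² = (-74)² = 5476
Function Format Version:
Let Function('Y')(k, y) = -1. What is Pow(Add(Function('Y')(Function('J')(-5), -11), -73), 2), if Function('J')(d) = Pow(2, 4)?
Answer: 5476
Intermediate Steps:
Function('J')(d) = 16
Pow(Add(Function('Y')(Function('J')(-5), -11), -73), 2) = Pow(Add(-1, -73), 2) = Pow(-74, 2) = 5476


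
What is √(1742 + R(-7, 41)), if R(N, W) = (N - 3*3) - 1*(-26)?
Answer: 2*√438 ≈ 41.857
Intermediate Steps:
R(N, W) = 17 + N (R(N, W) = (N - 9) + 26 = (-9 + N) + 26 = 17 + N)
√(1742 + R(-7, 41)) = √(1742 + (17 - 7)) = √(1742 + 10) = √1752 = 2*√438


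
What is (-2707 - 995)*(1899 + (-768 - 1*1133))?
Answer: 7404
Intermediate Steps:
(-2707 - 995)*(1899 + (-768 - 1*1133)) = -3702*(1899 + (-768 - 1133)) = -3702*(1899 - 1901) = -3702*(-2) = 7404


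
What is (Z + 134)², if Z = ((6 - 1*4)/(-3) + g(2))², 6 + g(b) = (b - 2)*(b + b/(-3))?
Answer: 2579236/81 ≈ 31842.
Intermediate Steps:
g(b) = -6 + 2*b*(-2 + b)/3 (g(b) = -6 + (b - 2)*(b + b/(-3)) = -6 + (-2 + b)*(b + b*(-⅓)) = -6 + (-2 + b)*(b - b/3) = -6 + (-2 + b)*(2*b/3) = -6 + 2*b*(-2 + b)/3)
Z = 400/9 (Z = ((6 - 1*4)/(-3) + (-6 - 4/3*2 + (⅔)*2²))² = ((6 - 4)*(-⅓) + (-6 - 8/3 + (⅔)*4))² = (2*(-⅓) + (-6 - 8/3 + 8/3))² = (-⅔ - 6)² = (-20/3)² = 400/9 ≈ 44.444)
(Z + 134)² = (400/9 + 134)² = (1606/9)² = 2579236/81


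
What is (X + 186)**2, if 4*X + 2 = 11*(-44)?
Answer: 16641/4 ≈ 4160.3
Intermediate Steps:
X = -243/2 (X = -1/2 + (11*(-44))/4 = -1/2 + (1/4)*(-484) = -1/2 - 121 = -243/2 ≈ -121.50)
(X + 186)**2 = (-243/2 + 186)**2 = (129/2)**2 = 16641/4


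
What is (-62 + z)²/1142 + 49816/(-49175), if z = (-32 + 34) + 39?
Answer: -35203697/56157850 ≈ -0.62687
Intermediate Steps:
z = 41 (z = 2 + 39 = 41)
(-62 + z)²/1142 + 49816/(-49175) = (-62 + 41)²/1142 + 49816/(-49175) = (-21)²*(1/1142) + 49816*(-1/49175) = 441*(1/1142) - 49816/49175 = 441/1142 - 49816/49175 = -35203697/56157850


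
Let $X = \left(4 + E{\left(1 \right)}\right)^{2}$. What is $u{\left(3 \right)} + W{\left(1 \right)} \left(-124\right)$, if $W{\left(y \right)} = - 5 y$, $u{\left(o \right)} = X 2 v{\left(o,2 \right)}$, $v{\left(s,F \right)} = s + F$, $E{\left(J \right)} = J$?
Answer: $870$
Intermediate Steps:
$v{\left(s,F \right)} = F + s$
$X = 25$ ($X = \left(4 + 1\right)^{2} = 5^{2} = 25$)
$u{\left(o \right)} = 100 + 50 o$ ($u{\left(o \right)} = 25 \cdot 2 \left(2 + o\right) = 50 \left(2 + o\right) = 100 + 50 o$)
$u{\left(3 \right)} + W{\left(1 \right)} \left(-124\right) = \left(100 + 50 \cdot 3\right) + \left(-5\right) 1 \left(-124\right) = \left(100 + 150\right) - -620 = 250 + 620 = 870$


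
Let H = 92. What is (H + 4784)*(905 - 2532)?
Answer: -7933252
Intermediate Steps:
(H + 4784)*(905 - 2532) = (92 + 4784)*(905 - 2532) = 4876*(-1627) = -7933252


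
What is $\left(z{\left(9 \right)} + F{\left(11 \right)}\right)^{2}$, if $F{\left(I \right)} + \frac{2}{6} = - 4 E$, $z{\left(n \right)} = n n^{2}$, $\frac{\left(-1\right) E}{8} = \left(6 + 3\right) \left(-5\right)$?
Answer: $\frac{4553956}{9} \approx 5.06 \cdot 10^{5}$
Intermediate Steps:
$E = 360$ ($E = - 8 \left(6 + 3\right) \left(-5\right) = - 8 \cdot 9 \left(-5\right) = \left(-8\right) \left(-45\right) = 360$)
$z{\left(n \right)} = n^{3}$
$F{\left(I \right)} = - \frac{4321}{3}$ ($F{\left(I \right)} = - \frac{1}{3} - 1440 = - \frac{4321}{3}$)
$\left(z{\left(9 \right)} + F{\left(11 \right)}\right)^{2} = \left(9^{3} - \frac{4321}{3}\right)^{2} = \left(729 - \frac{4321}{3}\right)^{2} = \left(- \frac{2134}{3}\right)^{2} = \frac{4553956}{9}$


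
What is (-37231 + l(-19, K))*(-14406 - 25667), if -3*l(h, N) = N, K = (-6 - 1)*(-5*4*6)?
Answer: 1503178303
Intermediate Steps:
K = 840 (K = -(-140)*6 = -7*(-120) = 840)
l(h, N) = -N/3
(-37231 + l(-19, K))*(-14406 - 25667) = (-37231 - 1/3*840)*(-14406 - 25667) = (-37231 - 280)*(-40073) = -37511*(-40073) = 1503178303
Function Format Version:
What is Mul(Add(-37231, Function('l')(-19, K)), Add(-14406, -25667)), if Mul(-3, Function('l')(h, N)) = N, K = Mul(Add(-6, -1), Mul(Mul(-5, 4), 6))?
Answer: 1503178303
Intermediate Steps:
K = 840 (K = Mul(-7, Mul(-20, 6)) = Mul(-7, -120) = 840)
Function('l')(h, N) = Mul(Rational(-1, 3), N)
Mul(Add(-37231, Function('l')(-19, K)), Add(-14406, -25667)) = Mul(Add(-37231, Mul(Rational(-1, 3), 840)), Add(-14406, -25667)) = Mul(Add(-37231, -280), -40073) = Mul(-37511, -40073) = 1503178303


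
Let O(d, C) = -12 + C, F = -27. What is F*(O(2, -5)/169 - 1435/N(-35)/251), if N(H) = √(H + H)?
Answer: 459/169 - 1107*I*√70/502 ≈ 2.716 - 18.45*I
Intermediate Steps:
N(H) = √2*√H (N(H) = √(2*H) = √2*√H)
F*(O(2, -5)/169 - 1435/N(-35)/251) = -27*((-12 - 5)/169 - 1435*(-I*√70/70)/251) = -27*(-17*1/169 - 1435*(-I*√70/70)*(1/251)) = -27*(-17/169 - 1435*(-I*√70/70)*(1/251)) = -27*(-17/169 - (-41)*I*√70/2*(1/251)) = -27*(-17/169 + (41*I*√70/2)*(1/251)) = -27*(-17/169 + 41*I*√70/502) = 459/169 - 1107*I*√70/502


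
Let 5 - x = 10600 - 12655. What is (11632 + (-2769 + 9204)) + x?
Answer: 20127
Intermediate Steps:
x = 2060 (x = 5 - (10600 - 12655) = 5 - 1*(-2055) = 5 + 2055 = 2060)
(11632 + (-2769 + 9204)) + x = (11632 + (-2769 + 9204)) + 2060 = (11632 + 6435) + 2060 = 18067 + 2060 = 20127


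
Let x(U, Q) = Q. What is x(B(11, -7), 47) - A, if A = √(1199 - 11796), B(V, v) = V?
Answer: 47 - I*√10597 ≈ 47.0 - 102.94*I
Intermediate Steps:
A = I*√10597 (A = √(-10597) = I*√10597 ≈ 102.94*I)
x(B(11, -7), 47) - A = 47 - I*√10597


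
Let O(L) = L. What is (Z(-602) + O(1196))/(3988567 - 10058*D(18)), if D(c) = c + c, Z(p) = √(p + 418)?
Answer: 52/157673 + 2*I*√46/3626479 ≈ 0.0003298 + 3.7404e-6*I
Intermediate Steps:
Z(p) = √(418 + p)
D(c) = 2*c
(Z(-602) + O(1196))/(3988567 - 10058*D(18)) = (√(418 - 602) + 1196)/(3988567 - 20116*18) = (√(-184) + 1196)/(3988567 - 10058*36) = (2*I*√46 + 1196)/(3988567 - 362088) = (1196 + 2*I*√46)/3626479 = (1196 + 2*I*√46)*(1/3626479) = 52/157673 + 2*I*√46/3626479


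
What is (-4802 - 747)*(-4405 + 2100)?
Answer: 12790445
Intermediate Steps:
(-4802 - 747)*(-4405 + 2100) = -5549*(-2305) = 12790445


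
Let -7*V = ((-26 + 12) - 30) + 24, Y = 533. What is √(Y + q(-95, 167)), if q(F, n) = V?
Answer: 11*√217/7 ≈ 23.149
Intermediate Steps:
V = 20/7 (V = -(((-26 + 12) - 30) + 24)/7 = -((-14 - 30) + 24)/7 = -(-44 + 24)/7 = -⅐*(-20) = 20/7 ≈ 2.8571)
q(F, n) = 20/7
√(Y + q(-95, 167)) = √(533 + 20/7) = √(3751/7) = 11*√217/7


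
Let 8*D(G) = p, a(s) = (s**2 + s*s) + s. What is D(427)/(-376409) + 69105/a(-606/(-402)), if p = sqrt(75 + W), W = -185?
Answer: 310212345/27169 - I*sqrt(110)/3011272 ≈ 11418.0 - 3.4829e-6*I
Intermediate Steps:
a(s) = s + 2*s**2 (a(s) = (s**2 + s**2) + s = 2*s**2 + s = s + 2*s**2)
p = I*sqrt(110) (p = sqrt(75 - 185) = sqrt(-110) = I*sqrt(110) ≈ 10.488*I)
D(G) = I*sqrt(110)/8 (D(G) = (I*sqrt(110))/8 = I*sqrt(110)/8)
D(427)/(-376409) + 69105/a(-606/(-402)) = (I*sqrt(110)/8)/(-376409) + 69105/(((-606/(-402))*(1 + 2*(-606/(-402))))) = (I*sqrt(110)/8)*(-1/376409) + 69105/(((-606*(-1/402))*(1 + 2*(-606*(-1/402))))) = -I*sqrt(110)/3011272 + 69105/((101*(1 + 2*(101/67))/67)) = -I*sqrt(110)/3011272 + 69105/((101*(1 + 202/67)/67)) = -I*sqrt(110)/3011272 + 69105/(((101/67)*(269/67))) = -I*sqrt(110)/3011272 + 69105/(27169/4489) = -I*sqrt(110)/3011272 + 69105*(4489/27169) = -I*sqrt(110)/3011272 + 310212345/27169 = 310212345/27169 - I*sqrt(110)/3011272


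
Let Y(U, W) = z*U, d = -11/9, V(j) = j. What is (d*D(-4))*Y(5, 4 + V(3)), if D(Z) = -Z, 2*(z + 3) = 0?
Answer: 220/3 ≈ 73.333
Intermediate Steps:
z = -3 (z = -3 + (½)*0 = -3 + 0 = -3)
d = -11/9 (d = -11*⅑ = -11/9 ≈ -1.2222)
Y(U, W) = -3*U
(d*D(-4))*Y(5, 4 + V(3)) = (-(-11)*(-4)/9)*(-3*5) = -11/9*4*(-15) = -44/9*(-15) = 220/3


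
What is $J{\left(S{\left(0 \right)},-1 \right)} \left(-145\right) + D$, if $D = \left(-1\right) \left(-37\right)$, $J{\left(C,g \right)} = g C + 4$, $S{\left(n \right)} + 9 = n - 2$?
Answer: $-2138$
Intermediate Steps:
$S{\left(n \right)} = -11 + n$ ($S{\left(n \right)} = -9 + \left(n - 2\right) = -9 + \left(-2 + n\right) = -11 + n$)
$J{\left(C,g \right)} = 4 + C g$ ($J{\left(C,g \right)} = C g + 4 = 4 + C g$)
$D = 37$
$J{\left(S{\left(0 \right)},-1 \right)} \left(-145\right) + D = \left(4 + \left(-11 + 0\right) \left(-1\right)\right) \left(-145\right) + 37 = \left(4 - -11\right) \left(-145\right) + 37 = \left(4 + 11\right) \left(-145\right) + 37 = 15 \left(-145\right) + 37 = -2175 + 37 = -2138$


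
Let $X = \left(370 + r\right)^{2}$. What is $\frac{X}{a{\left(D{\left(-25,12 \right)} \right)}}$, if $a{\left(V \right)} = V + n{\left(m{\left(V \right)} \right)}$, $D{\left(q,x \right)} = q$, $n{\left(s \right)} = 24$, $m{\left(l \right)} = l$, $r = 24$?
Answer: $-155236$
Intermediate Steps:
$X = 155236$ ($X = \left(370 + 24\right)^{2} = 394^{2} = 155236$)
$a{\left(V \right)} = 24 + V$ ($a{\left(V \right)} = V + 24 = 24 + V$)
$\frac{X}{a{\left(D{\left(-25,12 \right)} \right)}} = \frac{155236}{24 - 25} = \frac{155236}{-1} = 155236 \left(-1\right) = -155236$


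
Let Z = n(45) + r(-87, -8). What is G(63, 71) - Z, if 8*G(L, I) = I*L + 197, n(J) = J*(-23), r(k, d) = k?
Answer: 6823/4 ≈ 1705.8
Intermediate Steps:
n(J) = -23*J
Z = -1122 (Z = -23*45 - 87 = -1035 - 87 = -1122)
G(L, I) = 197/8 + I*L/8 (G(L, I) = (I*L + 197)/8 = (197 + I*L)/8 = 197/8 + I*L/8)
G(63, 71) - Z = (197/8 + (1/8)*71*63) - 1*(-1122) = (197/8 + 4473/8) + 1122 = 2335/4 + 1122 = 6823/4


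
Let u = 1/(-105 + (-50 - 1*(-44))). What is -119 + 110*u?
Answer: -13319/111 ≈ -119.99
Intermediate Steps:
u = -1/111 (u = 1/(-105 + (-50 + 44)) = 1/(-105 - 6) = 1/(-111) = -1/111 ≈ -0.0090090)
-119 + 110*u = -119 + 110*(-1/111) = -119 - 110/111 = -13319/111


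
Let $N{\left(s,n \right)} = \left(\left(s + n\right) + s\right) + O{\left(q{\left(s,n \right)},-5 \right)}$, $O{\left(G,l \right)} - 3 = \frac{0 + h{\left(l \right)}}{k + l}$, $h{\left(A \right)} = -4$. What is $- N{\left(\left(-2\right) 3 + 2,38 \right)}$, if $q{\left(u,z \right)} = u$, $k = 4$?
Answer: $-37$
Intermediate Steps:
$O{\left(G,l \right)} = 3 - \frac{4}{4 + l}$ ($O{\left(G,l \right)} = 3 + \frac{0 - 4}{4 + l} = 3 - \frac{4}{4 + l}$)
$N{\left(s,n \right)} = 7 + n + 2 s$ ($N{\left(s,n \right)} = \left(\left(s + n\right) + s\right) + \frac{8 + 3 \left(-5\right)}{4 - 5} = \left(\left(n + s\right) + s\right) + \frac{8 - 15}{-1} = \left(n + 2 s\right) - -7 = \left(n + 2 s\right) + 7 = 7 + n + 2 s$)
$- N{\left(\left(-2\right) 3 + 2,38 \right)} = - (7 + 38 + 2 \left(\left(-2\right) 3 + 2\right)) = - (7 + 38 + 2 \left(-6 + 2\right)) = - (7 + 38 + 2 \left(-4\right)) = - (7 + 38 - 8) = \left(-1\right) 37 = -37$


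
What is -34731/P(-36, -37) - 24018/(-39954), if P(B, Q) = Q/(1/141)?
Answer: 84052460/11580001 ≈ 7.2584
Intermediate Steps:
P(B, Q) = 141*Q (P(B, Q) = Q/(1/141) = Q*141 = 141*Q)
-34731/P(-36, -37) - 24018/(-39954) = -34731/(141*(-37)) - 24018/(-39954) = -34731/(-5217) - 24018*(-1/39954) = -34731*(-1/5217) + 4003/6659 = 11577/1739 + 4003/6659 = 84052460/11580001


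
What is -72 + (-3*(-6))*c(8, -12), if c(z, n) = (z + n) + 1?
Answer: -126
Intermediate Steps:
c(z, n) = 1 + n + z (c(z, n) = (n + z) + 1 = 1 + n + z)
-72 + (-3*(-6))*c(8, -12) = -72 + (-3*(-6))*(1 - 12 + 8) = -72 + 18*(-3) = -72 - 54 = -126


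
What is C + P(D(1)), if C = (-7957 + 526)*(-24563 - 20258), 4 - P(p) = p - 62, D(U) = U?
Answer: 333064916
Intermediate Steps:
P(p) = 66 - p (P(p) = 4 - (p - 62) = 4 - (-62 + p) = 4 + (62 - p) = 66 - p)
C = 333064851 (C = -7431*(-44821) = 333064851)
C + P(D(1)) = 333064851 + (66 - 1*1) = 333064851 + (66 - 1) = 333064851 + 65 = 333064916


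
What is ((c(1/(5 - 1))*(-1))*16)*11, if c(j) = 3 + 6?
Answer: -1584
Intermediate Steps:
c(j) = 9
((c(1/(5 - 1))*(-1))*16)*11 = ((9*(-1))*16)*11 = -9*16*11 = -144*11 = -1584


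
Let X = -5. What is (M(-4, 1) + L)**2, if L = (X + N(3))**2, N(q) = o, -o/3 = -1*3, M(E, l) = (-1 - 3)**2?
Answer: 1024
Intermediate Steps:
M(E, l) = 16 (M(E, l) = (-4)**2 = 16)
o = 9 (o = -(-3)*3 = -3*(-3) = 9)
N(q) = 9
L = 16 (L = (-5 + 9)**2 = 4**2 = 16)
(M(-4, 1) + L)**2 = (16 + 16)**2 = 32**2 = 1024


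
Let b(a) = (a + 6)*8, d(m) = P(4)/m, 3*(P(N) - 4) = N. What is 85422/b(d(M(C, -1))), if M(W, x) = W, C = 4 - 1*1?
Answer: 384399/280 ≈ 1372.9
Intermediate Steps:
C = 3 (C = 4 - 1 = 3)
P(N) = 4 + N/3
d(m) = 16/(3*m) (d(m) = (4 + (⅓)*4)/m = (4 + 4/3)/m = 16/(3*m))
b(a) = 48 + 8*a (b(a) = (6 + a)*8 = 48 + 8*a)
85422/b(d(M(C, -1))) = 85422/(48 + 8*((16/3)/3)) = 85422/(48 + 8*((16/3)*(⅓))) = 85422/(48 + 8*(16/9)) = 85422/(48 + 128/9) = 85422/(560/9) = 85422*(9/560) = 384399/280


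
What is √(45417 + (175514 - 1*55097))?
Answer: 3*√18426 ≈ 407.23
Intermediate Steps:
√(45417 + (175514 - 1*55097)) = √(45417 + (175514 - 55097)) = √(45417 + 120417) = √165834 = 3*√18426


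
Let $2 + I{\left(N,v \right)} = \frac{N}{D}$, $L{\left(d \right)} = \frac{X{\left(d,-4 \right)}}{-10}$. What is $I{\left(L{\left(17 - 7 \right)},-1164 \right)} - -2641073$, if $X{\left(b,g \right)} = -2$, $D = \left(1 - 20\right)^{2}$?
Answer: $\frac{4767133156}{1805} \approx 2.6411 \cdot 10^{6}$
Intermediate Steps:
$D = 361$ ($D = \left(-19\right)^{2} = 361$)
$L{\left(d \right)} = \frac{1}{5}$ ($L{\left(d \right)} = - \frac{2}{-10} = \left(-2\right) \left(- \frac{1}{10}\right) = \frac{1}{5}$)
$I{\left(N,v \right)} = -2 + \frac{N}{361}$
$I{\left(L{\left(17 - 7 \right)},-1164 \right)} - -2641073 = \left(-2 + \frac{1}{361} \cdot \frac{1}{5}\right) - -2641073 = \left(-2 + \frac{1}{1805}\right) + 2641073 = - \frac{3609}{1805} + 2641073 = \frac{4767133156}{1805}$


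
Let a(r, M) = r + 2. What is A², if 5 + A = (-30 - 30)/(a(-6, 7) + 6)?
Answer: 1225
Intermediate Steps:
a(r, M) = 2 + r
A = -35 (A = -5 + (-30 - 30)/((2 - 6) + 6) = -5 - 60/(-4 + 6) = -5 - 60/2 = -5 - 60*½ = -5 - 30 = -35)
A² = (-35)² = 1225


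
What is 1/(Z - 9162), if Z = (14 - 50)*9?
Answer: -1/9486 ≈ -0.00010542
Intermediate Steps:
Z = -324 (Z = -36*9 = -324)
1/(Z - 9162) = 1/(-324 - 9162) = 1/(-9486) = -1/9486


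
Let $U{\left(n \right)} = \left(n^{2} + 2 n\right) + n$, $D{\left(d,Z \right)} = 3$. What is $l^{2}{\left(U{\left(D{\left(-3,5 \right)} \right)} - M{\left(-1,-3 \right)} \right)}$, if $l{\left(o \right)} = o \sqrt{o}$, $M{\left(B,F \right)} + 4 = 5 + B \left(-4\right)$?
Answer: $2197$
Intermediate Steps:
$M{\left(B,F \right)} = 1 - 4 B$ ($M{\left(B,F \right)} = -4 + \left(5 + B \left(-4\right)\right) = -4 - \left(-5 + 4 B\right) = 1 - 4 B$)
$U{\left(n \right)} = n^{2} + 3 n$
$l{\left(o \right)} = o^{\frac{3}{2}}$
$l^{2}{\left(U{\left(D{\left(-3,5 \right)} \right)} - M{\left(-1,-3 \right)} \right)} = \left(\left(3 \left(3 + 3\right) - \left(1 - -4\right)\right)^{\frac{3}{2}}\right)^{2} = \left(\left(3 \cdot 6 - \left(1 + 4\right)\right)^{\frac{3}{2}}\right)^{2} = \left(\left(18 - 5\right)^{\frac{3}{2}}\right)^{2} = \left(13^{\frac{3}{2}}\right)^{2} = \left(13 \sqrt{13}\right)^{2} = 2197$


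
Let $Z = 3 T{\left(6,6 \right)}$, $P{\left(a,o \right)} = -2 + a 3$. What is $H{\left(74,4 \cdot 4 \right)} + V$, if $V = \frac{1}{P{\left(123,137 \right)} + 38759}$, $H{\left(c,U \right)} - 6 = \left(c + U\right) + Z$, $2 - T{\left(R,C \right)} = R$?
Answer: $\frac{3286585}{39126} \approx 84.0$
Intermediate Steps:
$P{\left(a,o \right)} = -2 + 3 a$
$T{\left(R,C \right)} = 2 - R$
$Z = -12$ ($Z = 3 \left(2 - 6\right) = 3 \left(-4\right) = -12$)
$H{\left(c,U \right)} = -6 + U + c$ ($H{\left(c,U \right)} = 6 - \left(12 - U - c\right) = 6 + \left(-12 + U + c\right) = -6 + U + c$)
$V = \frac{1}{39126}$ ($V = \frac{1}{\left(-2 + 3 \cdot 123\right) + 38759} = \frac{1}{\left(-2 + 369\right) + 38759} = \frac{1}{367 + 38759} = \frac{1}{39126} \approx 2.5558 \cdot 10^{-5}$)
$H{\left(74,4 \cdot 4 \right)} + V = \left(-6 + 4 \cdot 4 + 74\right) + \frac{1}{39126} = \left(-6 + 16 + 74\right) + \frac{1}{39126} = 84 + \frac{1}{39126} = \frac{3286585}{39126}$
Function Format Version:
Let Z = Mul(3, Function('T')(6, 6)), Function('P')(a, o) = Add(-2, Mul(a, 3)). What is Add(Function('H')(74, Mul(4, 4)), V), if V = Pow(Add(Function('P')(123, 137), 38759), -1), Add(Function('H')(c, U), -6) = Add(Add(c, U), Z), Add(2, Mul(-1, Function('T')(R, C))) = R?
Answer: Rational(3286585, 39126) ≈ 84.000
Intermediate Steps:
Function('P')(a, o) = Add(-2, Mul(3, a))
Function('T')(R, C) = Add(2, Mul(-1, R))
Z = -12 (Z = Mul(3, Add(2, Mul(-1, 6))) = Mul(3, Add(2, -6)) = Mul(3, -4) = -12)
Function('H')(c, U) = Add(-6, U, c) (Function('H')(c, U) = Add(6, Add(Add(c, U), -12)) = Add(6, Add(Add(U, c), -12)) = Add(6, Add(-12, U, c)) = Add(-6, U, c))
V = Rational(1, 39126) (V = Pow(Add(Add(-2, Mul(3, 123)), 38759), -1) = Pow(Add(Add(-2, 369), 38759), -1) = Pow(Add(367, 38759), -1) = Pow(39126, -1) = Rational(1, 39126) ≈ 2.5558e-5)
Add(Function('H')(74, Mul(4, 4)), V) = Add(Add(-6, Mul(4, 4), 74), Rational(1, 39126)) = Add(Add(-6, 16, 74), Rational(1, 39126)) = Add(84, Rational(1, 39126)) = Rational(3286585, 39126)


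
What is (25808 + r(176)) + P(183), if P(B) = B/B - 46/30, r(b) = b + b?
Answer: 392392/15 ≈ 26159.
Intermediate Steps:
r(b) = 2*b
P(B) = -8/15 (P(B) = 1 - 46*1/30 = 1 - 23/15 = -8/15)
(25808 + r(176)) + P(183) = (25808 + 2*176) - 8/15 = (25808 + 352) - 8/15 = 26160 - 8/15 = 392392/15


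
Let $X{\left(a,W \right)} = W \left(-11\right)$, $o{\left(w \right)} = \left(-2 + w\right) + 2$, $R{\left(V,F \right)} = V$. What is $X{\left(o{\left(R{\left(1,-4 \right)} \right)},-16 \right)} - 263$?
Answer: $-87$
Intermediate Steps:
$o{\left(w \right)} = w$
$X{\left(a,W \right)} = - 11 W$
$X{\left(o{\left(R{\left(1,-4 \right)} \right)},-16 \right)} - 263 = \left(-11\right) \left(-16\right) - 263 = 176 - 263 = -87$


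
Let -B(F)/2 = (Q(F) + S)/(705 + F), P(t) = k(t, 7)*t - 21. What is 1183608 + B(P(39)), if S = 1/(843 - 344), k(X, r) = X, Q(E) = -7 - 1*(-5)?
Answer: 1302317966354/1100295 ≈ 1.1836e+6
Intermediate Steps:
Q(E) = -2 (Q(E) = -7 + 5 = -2)
S = 1/499 ≈ 0.0020040
P(t) = -21 + t**2 (P(t) = t*t - 21 = t**2 - 21 = -21 + t**2)
B(F) = 1994/(499*(705 + F)) (B(F) = -2*(-2 + 1/499)/(705 + F) = -(-1994)/(499*(705 + F)) = 1994/(499*(705 + F)))
1183608 + B(P(39)) = 1183608 + 1994/(499*(705 + (-21 + 39**2))) = 1183608 + 1994/(499*(705 + (-21 + 1521))) = 1183608 + 1994/(499*(705 + 1500)) = 1183608 + (1994/499)/2205 = 1183608 + (1994/499)*(1/2205) = 1183608 + 1994/1100295 = 1302317966354/1100295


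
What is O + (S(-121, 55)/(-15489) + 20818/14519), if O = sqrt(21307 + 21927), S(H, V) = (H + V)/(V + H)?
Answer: 322435483/224884791 + sqrt(43234) ≈ 209.36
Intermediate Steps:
S(H, V) = 1 (S(H, V) = (H + V)/(H + V) = 1)
O = sqrt(43234) ≈ 207.93
O + (S(-121, 55)/(-15489) + 20818/14519) = sqrt(43234) + (1/(-15489) + 20818/14519) = sqrt(43234) + (1*(-1/15489) + 20818*(1/14519)) = sqrt(43234) + (-1/15489 + 20818/14519) = sqrt(43234) + 322435483/224884791 = 322435483/224884791 + sqrt(43234)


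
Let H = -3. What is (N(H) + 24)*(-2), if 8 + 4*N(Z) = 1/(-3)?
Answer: -263/6 ≈ -43.833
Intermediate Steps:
N(Z) = -25/12 (N(Z) = -2 + (¼)/(-3) = -2 + (¼)*(-⅓) = -2 - 1/12 = -25/12)
(N(H) + 24)*(-2) = (-25/12 + 24)*(-2) = (263/12)*(-2) = -263/6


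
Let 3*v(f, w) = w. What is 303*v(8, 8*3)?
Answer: 2424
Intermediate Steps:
v(f, w) = w/3
303*v(8, 8*3) = 303*((8*3)/3) = 303*((⅓)*24) = 303*8 = 2424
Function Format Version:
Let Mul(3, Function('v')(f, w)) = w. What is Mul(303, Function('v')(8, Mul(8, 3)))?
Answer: 2424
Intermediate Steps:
Function('v')(f, w) = Mul(Rational(1, 3), w)
Mul(303, Function('v')(8, Mul(8, 3))) = Mul(303, Mul(Rational(1, 3), Mul(8, 3))) = Mul(303, Mul(Rational(1, 3), 24)) = Mul(303, 8) = 2424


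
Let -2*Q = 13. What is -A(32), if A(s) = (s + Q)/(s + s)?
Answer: -51/128 ≈ -0.39844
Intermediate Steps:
Q = -13/2 (Q = -1/2*13 = -13/2 ≈ -6.5000)
A(s) = (-13/2 + s)/(2*s) (A(s) = (s - 13/2)/(s + s) = (-13/2 + s)/((2*s)) = (-13/2 + s)*(1/(2*s)) = (-13/2 + s)/(2*s))
-A(32) = -(-13 + 2*32)/(4*32) = -(-13 + 64)/(4*32) = -51/(4*32) = -1*51/128 = -51/128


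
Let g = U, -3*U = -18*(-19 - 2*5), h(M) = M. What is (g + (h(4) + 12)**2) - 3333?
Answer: -3251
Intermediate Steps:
U = -174 (U = -(-6)*(-19 - 2*5) = -(-6)*(-19 - 10) = -(-6)*(-29) = -1/3*522 = -174)
g = -174
(g + (h(4) + 12)**2) - 3333 = (-174 + (4 + 12)**2) - 3333 = (-174 + 16**2) - 3333 = (-174 + 256) - 3333 = 82 - 3333 = -3251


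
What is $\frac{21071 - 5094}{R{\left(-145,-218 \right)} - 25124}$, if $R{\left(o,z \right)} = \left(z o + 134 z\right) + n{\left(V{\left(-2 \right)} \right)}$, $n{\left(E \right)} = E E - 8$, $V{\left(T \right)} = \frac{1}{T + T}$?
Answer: $- \frac{255632}{363743} \approx -0.70278$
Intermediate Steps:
$V{\left(T \right)} = \frac{1}{2 T}$
$n{\left(E \right)} = -8 + E^{2}$ ($n{\left(E \right)} = E^{2} - 8 = -8 + E^{2}$)
$R{\left(o,z \right)} = - \frac{127}{16} + 134 z + o z$ ($R{\left(o,z \right)} = \left(z o + 134 z\right) - \left(8 - \left(\frac{1}{2 \left(-2\right)}\right)^{2}\right) = \left(o z + 134 z\right) - \left(8 - \left(\frac{1}{2} \left(- \frac{1}{2}\right)\right)^{2}\right) = \left(134 z + o z\right) - \left(8 - \left(- \frac{1}{4}\right)^{2}\right) = \left(134 z + o z\right) + \left(-8 + \frac{1}{16}\right) = \left(134 z + o z\right) - \frac{127}{16} = - \frac{127}{16} + 134 z + o z$)
$\frac{21071 - 5094}{R{\left(-145,-218 \right)} - 25124} = \frac{21071 - 5094}{\left(- \frac{127}{16} + 134 \left(-218\right) - -31610\right) - 25124} = \frac{15977}{\left(- \frac{127}{16} - 29212 + 31610\right) - 25124} = \frac{15977}{\frac{38241}{16} - 25124} = \frac{15977}{- \frac{363743}{16}} = 15977 \left(- \frac{16}{363743}\right) = - \frac{255632}{363743}$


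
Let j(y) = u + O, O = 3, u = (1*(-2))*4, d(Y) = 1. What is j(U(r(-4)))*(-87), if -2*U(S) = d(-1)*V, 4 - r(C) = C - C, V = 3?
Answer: 435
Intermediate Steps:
r(C) = 4 (r(C) = 4 - (C - C) = 4 - 1*0 = 4 + 0 = 4)
U(S) = -3/2
u = -8 (u = -2*4 = -8)
j(y) = -5 (j(y) = -8 + 3 = -5)
j(U(r(-4)))*(-87) = -5*(-87) = 435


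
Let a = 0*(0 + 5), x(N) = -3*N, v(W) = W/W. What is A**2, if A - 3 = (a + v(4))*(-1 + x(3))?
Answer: 49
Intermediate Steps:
v(W) = 1
a = 0 (a = 0*5 = 0)
A = -7 (A = 3 + (0 + 1)*(-1 - 3*3) = 3 + 1*(-1 - 9) = 3 + 1*(-10) = 3 - 10 = -7)
A**2 = (-7)**2 = 49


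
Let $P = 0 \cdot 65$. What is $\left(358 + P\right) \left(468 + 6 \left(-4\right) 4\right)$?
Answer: $133176$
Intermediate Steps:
$P = 0$
$\left(358 + P\right) \left(468 + 6 \left(-4\right) 4\right) = \left(358 + 0\right) \left(468 + 6 \left(-4\right) 4\right) = 358 \left(468 - 96\right) = 358 \cdot 372 = 133176$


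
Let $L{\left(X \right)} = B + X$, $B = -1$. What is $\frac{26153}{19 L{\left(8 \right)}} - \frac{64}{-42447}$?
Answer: $\frac{1110124903}{5645451} \approx 196.64$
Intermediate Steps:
$L{\left(X \right)} = -1 + X$
$\frac{26153}{19 L{\left(8 \right)}} - \frac{64}{-42447} = \frac{26153}{19 \left(-1 + 8\right)} - \frac{64}{-42447} = \frac{26153}{19 \cdot 7} - - \frac{64}{42447} = \frac{26153}{133} + \frac{64}{42447} = \frac{1110124903}{5645451}$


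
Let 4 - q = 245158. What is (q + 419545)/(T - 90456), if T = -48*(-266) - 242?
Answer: -174391/77930 ≈ -2.2378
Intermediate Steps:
T = 12526 (T = 12768 - 242 = 12526)
q = -245154 (q = 4 - 1*245158 = 4 - 245158 = -245154)
(q + 419545)/(T - 90456) = (-245154 + 419545)/(12526 - 90456) = 174391/(-77930) = 174391*(-1/77930) = -174391/77930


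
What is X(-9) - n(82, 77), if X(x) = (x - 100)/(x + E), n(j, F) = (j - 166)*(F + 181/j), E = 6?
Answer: 822839/123 ≈ 6689.8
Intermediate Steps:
n(j, F) = (-166 + j)*(F + 181/j)
X(x) = (-100 + x)/(6 + x) (X(x) = (x - 100)/(x + 6) = (-100 + x)/(6 + x))
X(-9) - n(82, 77) = (-100 - 9)/(6 - 9) - (181 - 30046/82 - 166*77 + 77*82) = -109/(-3) - (181 - 30046*1/82 - 12782 + 6314) = -1/3*(-109) - (181 - 15023/41 - 12782 + 6314) = 109/3 - 1*(-272790/41) = 109/3 + 272790/41 = 822839/123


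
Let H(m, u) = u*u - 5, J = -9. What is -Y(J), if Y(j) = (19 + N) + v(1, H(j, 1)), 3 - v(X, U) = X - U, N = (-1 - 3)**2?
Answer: -33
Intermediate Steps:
N = 16 (N = (-4)**2 = 16)
H(m, u) = -5 + u**2 (H(m, u) = u**2 - 5 = -5 + u**2)
v(X, U) = 3 + U - X (v(X, U) = 3 - (X - U) = 3 + (U - X) = 3 + U - X)
Y(j) = 33 (Y(j) = (19 + 16) + (3 + (-5 + 1**2) - 1*1) = 35 + (3 + (-5 + 1) - 1) = 35 + (3 - 4 - 1) = 35 - 2 = 33)
-Y(J) = -1*33 = -33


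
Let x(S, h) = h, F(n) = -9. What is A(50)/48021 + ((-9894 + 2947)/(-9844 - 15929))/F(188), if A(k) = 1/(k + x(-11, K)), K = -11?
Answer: -1445582404/48268164087 ≈ -0.029949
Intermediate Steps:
A(k) = 1/(-11 + k) (A(k) = 1/(k - 11) = 1/(-11 + k))
A(50)/48021 + ((-9894 + 2947)/(-9844 - 15929))/F(188) = 1/((-11 + 50)*48021) + ((-9894 + 2947)/(-9844 - 15929))/(-9) = (1/48021)/39 - 6947/(-25773)*(-⅑) = (1/39)*(1/48021) - 6947*(-1/25773)*(-⅑) = 1/1872819 + (6947/25773)*(-⅑) = 1/1872819 - 6947/231957 = -1445582404/48268164087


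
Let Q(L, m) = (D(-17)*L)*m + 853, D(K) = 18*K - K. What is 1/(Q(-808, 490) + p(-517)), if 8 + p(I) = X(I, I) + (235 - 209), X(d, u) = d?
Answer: 1/114421234 ≈ 8.7396e-9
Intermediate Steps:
D(K) = 17*K
Q(L, m) = 853 - 289*L*m (Q(L, m) = ((17*(-17))*L)*m + 853 = (-289*L)*m + 853 = -289*L*m + 853 = 853 - 289*L*m)
p(I) = 18 + I (p(I) = -8 + (I + (235 - 209)) = -8 + (I + 26) = -8 + (26 + I) = 18 + I)
1/(Q(-808, 490) + p(-517)) = 1/((853 - 289*(-808)*490) + (18 - 517)) = 1/((853 + 114420880) - 499) = 1/(114421733 - 499) = 1/114421234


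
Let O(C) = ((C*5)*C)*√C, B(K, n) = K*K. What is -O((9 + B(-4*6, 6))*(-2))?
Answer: -20533500*I*√130 ≈ -2.3412e+8*I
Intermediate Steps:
B(K, n) = K²
O(C) = 5*C^(5/2) (O(C) = ((5*C)*C)*√C = (5*C²)*√C = 5*C^(5/2))
-O((9 + B(-4*6, 6))*(-2)) = -5*((9 + (-4*6)²)*(-2))^(5/2) = -5*((9 + (-24)²)*(-2))^(5/2) = -5*((9 + 576)*(-2))^(5/2) = -5*(585*(-2))^(5/2) = -5*(-1170)^(5/2) = -5*4106700*I*√130 = -20533500*I*√130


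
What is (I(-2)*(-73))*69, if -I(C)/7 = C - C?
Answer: 0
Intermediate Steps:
I(C) = 0 (I(C) = -7*(C - C) = -7*0 = 0)
(I(-2)*(-73))*69 = (0*(-73))*69 = 0*69 = 0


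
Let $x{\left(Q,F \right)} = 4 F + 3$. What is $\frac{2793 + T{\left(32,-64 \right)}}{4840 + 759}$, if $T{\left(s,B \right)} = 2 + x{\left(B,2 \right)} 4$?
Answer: $\frac{2839}{5599} \approx 0.50706$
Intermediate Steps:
$x{\left(Q,F \right)} = 3 + 4 F$
$T{\left(s,B \right)} = 46$ ($T{\left(s,B \right)} = 2 + \left(3 + 4 \cdot 2\right) 4 = 2 + \left(3 + 8\right) 4 = 2 + 11 \cdot 4 = 2 + 44 = 46$)
$\frac{2793 + T{\left(32,-64 \right)}}{4840 + 759} = \frac{2793 + 46}{4840 + 759} = \frac{2839}{5599}$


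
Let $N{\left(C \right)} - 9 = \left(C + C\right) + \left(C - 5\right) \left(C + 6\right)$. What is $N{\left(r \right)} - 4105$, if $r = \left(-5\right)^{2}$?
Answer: $-3426$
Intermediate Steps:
$r = 25$
$N{\left(C \right)} = 9 + 2 C + \left(-5 + C\right) \left(6 + C\right)$ ($N{\left(C \right)} = 9 + \left(\left(C + C\right) + \left(C - 5\right) \left(C + 6\right)\right) = 9 + \left(2 C + \left(-5 + C\right) \left(6 + C\right)\right) = 9 + 2 C + \left(-5 + C\right) \left(6 + C\right)$)
$N{\left(r \right)} - 4105 = \left(-21 + 25^{2} + 3 \cdot 25\right) - 4105 = \left(-21 + 625 + 75\right) - 4105 = 679 - 4105 = -3426$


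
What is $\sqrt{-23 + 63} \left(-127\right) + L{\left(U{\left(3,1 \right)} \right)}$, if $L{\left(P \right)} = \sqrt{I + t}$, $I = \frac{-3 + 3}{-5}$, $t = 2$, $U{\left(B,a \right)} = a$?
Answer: $\sqrt{2} - 254 \sqrt{10} \approx -801.8$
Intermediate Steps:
$I = 0$ ($I = 0 \left(- \frac{1}{5}\right) = 0$)
$L{\left(P \right)} = \sqrt{2}$ ($L{\left(P \right)} = \sqrt{0 + 2} = \sqrt{2}$)
$\sqrt{-23 + 63} \left(-127\right) + L{\left(U{\left(3,1 \right)} \right)} = \sqrt{-23 + 63} \left(-127\right) + \sqrt{2} = \sqrt{40} \left(-127\right) + \sqrt{2} = 2 \sqrt{10} \left(-127\right) + \sqrt{2} = - 254 \sqrt{10} + \sqrt{2} = \sqrt{2} - 254 \sqrt{10}$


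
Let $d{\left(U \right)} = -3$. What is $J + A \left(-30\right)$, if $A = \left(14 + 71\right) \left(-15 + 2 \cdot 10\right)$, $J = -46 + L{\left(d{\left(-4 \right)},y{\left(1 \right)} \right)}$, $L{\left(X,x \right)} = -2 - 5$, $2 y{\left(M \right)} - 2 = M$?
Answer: $-12803$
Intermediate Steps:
$y{\left(M \right)} = 1 + \frac{M}{2}$
$L{\left(X,x \right)} = -7$ ($L{\left(X,x \right)} = -2 - 5 = -7$)
$J = -53$ ($J = -46 - 7 = -53$)
$A = 425$ ($A = 85 \left(-15 + 20\right) = 85 \cdot 5 = 425$)
$J + A \left(-30\right) = -53 + 425 \left(-30\right) = -53 - 12750 = -12803$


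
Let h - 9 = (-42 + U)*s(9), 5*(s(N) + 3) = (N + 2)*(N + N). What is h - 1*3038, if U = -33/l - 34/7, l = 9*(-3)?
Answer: -98684/21 ≈ -4699.2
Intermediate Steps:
l = -27
s(N) = -3 + 2*N*(2 + N)/5 (s(N) = -3 + ((N + 2)*(N + N))/5 = -3 + ((2 + N)*(2*N))/5 = -3 + (2*N*(2 + N))/5 = -3 + 2*N*(2 + N)/5)
U = -229/63 (U = -33/(-27) - 34/7 = -33*(-1/27) - 34*1/7 = 11/9 - 34/7 = -229/63 ≈ -3.6349)
h = -34886/21 (h = 9 + (-42 - 229/63)*(-3 + (2/5)*9**2 + (4/5)*9) = 9 - 2875*(-3 + (2/5)*81 + 36/5)/63 = 9 - 2875*(-3 + 162/5 + 36/5)/63 = 9 - 2875/63*183/5 = 9 - 35075/21 = -34886/21 ≈ -1661.2)
h - 1*3038 = -34886/21 - 1*3038 = -34886/21 - 3038 = -98684/21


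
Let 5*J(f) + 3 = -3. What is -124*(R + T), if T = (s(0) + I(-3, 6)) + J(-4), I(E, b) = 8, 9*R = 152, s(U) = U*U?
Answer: -132184/45 ≈ -2937.4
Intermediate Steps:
s(U) = U²
R = 152/9 (R = (⅑)*152 = 152/9 ≈ 16.889)
J(f) = -6/5 (J(f) = -⅗ + (⅕)*(-3) = -⅗ - ⅗ = -6/5)
T = 34/5 (T = (0² + 8) - 6/5 = (0 + 8) - 6/5 = 8 - 6/5 = 34/5 ≈ 6.8000)
-124*(R + T) = -124*(152/9 + 34/5) = -124*1066/45 = -132184/45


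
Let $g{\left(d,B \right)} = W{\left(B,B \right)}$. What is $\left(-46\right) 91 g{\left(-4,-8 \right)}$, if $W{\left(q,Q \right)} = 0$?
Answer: $0$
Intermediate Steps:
$g{\left(d,B \right)} = 0$
$\left(-46\right) 91 g{\left(-4,-8 \right)} = \left(-46\right) 91 \cdot 0 = \left(-4186\right) 0 = 0$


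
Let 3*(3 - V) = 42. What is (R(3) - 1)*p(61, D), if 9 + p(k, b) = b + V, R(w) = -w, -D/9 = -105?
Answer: -3700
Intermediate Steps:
D = 945 (D = -9*(-105) = 945)
V = -11 (V = 3 - ⅓*42 = 3 - 14 = -11)
p(k, b) = -20 + b (p(k, b) = -9 + (b - 11) = -9 + (-11 + b) = -20 + b)
(R(3) - 1)*p(61, D) = (-1*3 - 1)*(-20 + 945) = (-3 - 1)*925 = -4*925 = -3700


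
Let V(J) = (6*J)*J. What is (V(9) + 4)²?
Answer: 240100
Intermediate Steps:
V(J) = 6*J²
(V(9) + 4)² = (6*9² + 4)² = (6*81 + 4)² = (486 + 4)² = 490² = 240100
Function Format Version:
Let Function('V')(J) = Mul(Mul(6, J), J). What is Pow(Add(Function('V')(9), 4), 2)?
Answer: 240100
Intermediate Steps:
Function('V')(J) = Mul(6, Pow(J, 2))
Pow(Add(Function('V')(9), 4), 2) = Pow(Add(Mul(6, Pow(9, 2)), 4), 2) = Pow(Add(Mul(6, 81), 4), 2) = Pow(Add(486, 4), 2) = Pow(490, 2) = 240100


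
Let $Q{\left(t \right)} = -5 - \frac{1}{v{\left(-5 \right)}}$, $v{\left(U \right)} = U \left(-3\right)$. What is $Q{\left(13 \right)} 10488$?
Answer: $- \frac{265696}{5} \approx -53139.0$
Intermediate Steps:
$v{\left(U \right)} = - 3 U$
$Q{\left(t \right)} = - \frac{76}{15}$ ($Q{\left(t \right)} = -5 - \frac{1}{\left(-3\right) \left(-5\right)} = -5 - \frac{1}{15} = - \frac{76}{15}$)
$Q{\left(13 \right)} 10488 = \left(- \frac{76}{15}\right) 10488 = - \frac{265696}{5}$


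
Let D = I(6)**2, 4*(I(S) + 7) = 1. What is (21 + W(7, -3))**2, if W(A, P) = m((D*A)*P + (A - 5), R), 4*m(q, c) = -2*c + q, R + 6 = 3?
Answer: 191462569/4096 ≈ 46744.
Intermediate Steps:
I(S) = -27/4 (I(S) = -7 + (1/4)*1 = -7 + 1/4 = -27/4)
D = 729/16 (D = (-27/4)**2 = 729/16 ≈ 45.563)
R = -3 (R = -6 + 3 = -3)
m(q, c) = -c/2 + q/4 (m(q, c) = (-2*c + q)/4 = (q - 2*c)/4 = -c/2 + q/4)
W(A, P) = 1/4 + A/4 + 729*A*P/64 (W(A, P) = -1/2*(-3) + ((729*A/16)*P + (A - 5))/4 = 3/2 + (729*A*P/16 + (-5 + A))/4 = 3/2 + (-5 + A + 729*A*P/16)/4 = 3/2 + (-5/4 + A/4 + 729*A*P/64) = 1/4 + A/4 + 729*A*P/64)
(21 + W(7, -3))**2 = (21 + (1/4 + (1/4)*7 + (729/64)*7*(-3)))**2 = (21 + (1/4 + 7/4 - 15309/64))**2 = (21 - 15181/64)**2 = (-13837/64)**2 = 191462569/4096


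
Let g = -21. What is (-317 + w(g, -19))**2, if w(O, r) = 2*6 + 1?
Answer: 92416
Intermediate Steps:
w(O, r) = 13 (w(O, r) = 12 + 1 = 13)
(-317 + w(g, -19))**2 = (-317 + 13)**2 = (-304)**2 = 92416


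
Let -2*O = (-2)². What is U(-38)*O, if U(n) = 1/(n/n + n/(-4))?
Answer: -4/21 ≈ -0.19048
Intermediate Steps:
O = -2 (O = -½*(-2)² = -½*4 = -2)
U(n) = 1/(1 - n/4) (U(n) = 1/(1 + n*(-¼)) = 1/(1 - n/4))
U(-38)*O = -4/(-4 - 38)*(-2) = -4/(-42)*(-2) = -4*(-1/42)*(-2) = (2/21)*(-2) = -4/21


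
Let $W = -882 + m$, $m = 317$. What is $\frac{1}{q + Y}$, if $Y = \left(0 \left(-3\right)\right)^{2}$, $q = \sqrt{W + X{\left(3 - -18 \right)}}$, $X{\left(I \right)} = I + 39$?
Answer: $- \frac{i \sqrt{505}}{505} \approx - 0.044499 i$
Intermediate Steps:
$W = -565$ ($W = -882 + 317 = -565$)
$X{\left(I \right)} = 39 + I$
$q = i \sqrt{505}$ ($q = \sqrt{-565 + \left(39 + \left(3 - -18\right)\right)} = \sqrt{-565 + \left(39 + \left(3 + 18\right)\right)} = \sqrt{-565 + \left(39 + 21\right)} = \sqrt{-565 + 60} = \sqrt{-505} = i \sqrt{505} \approx 22.472 i$)
$Y = 0$ ($Y = 0^{2} = 0$)
$\frac{1}{q + Y} = \frac{1}{i \sqrt{505} + 0} = \frac{1}{i \sqrt{505}} = - \frac{i \sqrt{505}}{505}$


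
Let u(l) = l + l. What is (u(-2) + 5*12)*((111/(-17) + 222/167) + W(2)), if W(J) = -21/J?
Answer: -2496060/2839 ≈ -879.20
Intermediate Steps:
u(l) = 2*l
(u(-2) + 5*12)*((111/(-17) + 222/167) + W(2)) = (2*(-2) + 5*12)*((111/(-17) + 222/167) - 21/2) = (-4 + 60)*((111*(-1/17) + 222*(1/167)) - 21*½) = 56*((-111/17 + 222/167) - 21/2) = 56*(-14763/2839 - 21/2) = 56*(-89145/5678) = -2496060/2839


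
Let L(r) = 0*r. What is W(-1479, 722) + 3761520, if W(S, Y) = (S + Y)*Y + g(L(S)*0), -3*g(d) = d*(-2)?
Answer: 3214966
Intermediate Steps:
L(r) = 0
g(d) = 2*d/3 (g(d) = -d*(-2)/3 = -(-2)*d/3 = 2*d/3)
W(S, Y) = Y*(S + Y) (W(S, Y) = (S + Y)*Y + 2*(0*0)/3 = Y*(S + Y) + (2/3)*0 = Y*(S + Y) + 0 = Y*(S + Y))
W(-1479, 722) + 3761520 = 722*(-1479 + 722) + 3761520 = 722*(-757) + 3761520 = -546554 + 3761520 = 3214966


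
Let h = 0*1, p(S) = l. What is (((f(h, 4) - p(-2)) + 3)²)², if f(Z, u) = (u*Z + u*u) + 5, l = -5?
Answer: 707281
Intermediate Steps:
p(S) = -5
h = 0
f(Z, u) = 5 + u² + Z*u (f(Z, u) = (Z*u + u²) + 5 = (u² + Z*u) + 5 = 5 + u² + Z*u)
(((f(h, 4) - p(-2)) + 3)²)² = ((((5 + 4² + 0*4) - 1*(-5)) + 3)²)² = ((((5 + 16 + 0) + 5) + 3)²)² = (((21 + 5) + 3)²)² = ((26 + 3)²)² = (29²)² = 841² = 707281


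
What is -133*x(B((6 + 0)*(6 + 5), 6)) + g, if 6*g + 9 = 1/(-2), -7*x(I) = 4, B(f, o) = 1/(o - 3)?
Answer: 893/12 ≈ 74.417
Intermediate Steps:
B(f, o) = 1/(-3 + o)
x(I) = -4/7 (x(I) = -1/7*4 = -4/7)
g = -19/12 (g = -3/2 + (1/6)/(-2) = -3/2 + (1/6)*(-1/2) = -3/2 - 1/12 = -19/12 ≈ -1.5833)
-133*x(B((6 + 0)*(6 + 5), 6)) + g = -133*(-4/7) - 19/12 = 76 - 19/12 = 893/12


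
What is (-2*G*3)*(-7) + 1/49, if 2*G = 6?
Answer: 6175/49 ≈ 126.02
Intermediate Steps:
G = 3 (G = (½)*6 = 3)
(-2*G*3)*(-7) + 1/49 = (-2*3*3)*(-7) + 1/49 = -6*3*(-7) + 1/49 = -18*(-7) + 1/49 = 126 + 1/49 = 6175/49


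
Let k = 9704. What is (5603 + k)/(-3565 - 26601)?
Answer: -15307/30166 ≈ -0.50743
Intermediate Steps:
(5603 + k)/(-3565 - 26601) = (5603 + 9704)/(-3565 - 26601) = 15307/(-30166) = 15307*(-1/30166) = -15307/30166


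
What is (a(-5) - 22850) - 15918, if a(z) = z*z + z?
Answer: -38748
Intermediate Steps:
a(z) = z + z**2 (a(z) = z**2 + z = z + z**2)
(a(-5) - 22850) - 15918 = (-5*(1 - 5) - 22850) - 15918 = (-5*(-4) - 22850) - 15918 = (20 - 22850) - 15918 = -22830 - 15918 = -38748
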